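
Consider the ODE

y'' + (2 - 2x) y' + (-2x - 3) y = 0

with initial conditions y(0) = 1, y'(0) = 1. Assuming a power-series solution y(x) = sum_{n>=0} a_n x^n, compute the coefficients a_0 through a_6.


Ansatz: y(x) = sum_{n>=0} a_n x^n, so y'(x) = sum_{n>=1} n a_n x^(n-1) and y''(x) = sum_{n>=2} n(n-1) a_n x^(n-2).
Substitute into P(x) y'' + Q(x) y' + R(x) y = 0 with P(x) = 1, Q(x) = 2 - 2x, R(x) = -2x - 3, and match powers of x.
Initial conditions: a_0 = 1, a_1 = 1.
Setting the coefficient of each power of x to zero and solving order by order (substituting the coefficients already found):
  x^0: 2 a_2 + 2 a_1 - 3 a_0 = 0  ->  2 a_2 = -2 a_1 + 3 a_0 = 1  ->  a_2 = 1/2
  x^1: 6 a_3 + 4 a_2 - 5 a_1 - 2 a_0 = 0  ->  6 a_3 = -4 a_2 + 5 a_1 + 2 a_0 = 5  ->  a_3 = 5/6
  x^2: 12 a_4 + 6 a_3 - 7 a_2 - 2 a_1 = 0  ->  12 a_4 = -6 a_3 + 7 a_2 + 2 a_1 = 1/2  ->  a_4 = 1/24
  x^3: 20 a_5 + 8 a_4 - 9 a_3 - 2 a_2 = 0  ->  20 a_5 = -8 a_4 + 9 a_3 + 2 a_2 = 49/6  ->  a_5 = 49/120
  x^4: 30 a_6 + 10 a_5 - 11 a_4 - 2 a_3 = 0  ->  30 a_6 = -10 a_5 + 11 a_4 + 2 a_3 = -47/24  ->  a_6 = -47/720
Truncated series: y(x) = 1 + x + (1/2) x^2 + (5/6) x^3 + (1/24) x^4 + (49/120) x^5 - (47/720) x^6 + O(x^7).

a_0 = 1; a_1 = 1; a_2 = 1/2; a_3 = 5/6; a_4 = 1/24; a_5 = 49/120; a_6 = -47/720


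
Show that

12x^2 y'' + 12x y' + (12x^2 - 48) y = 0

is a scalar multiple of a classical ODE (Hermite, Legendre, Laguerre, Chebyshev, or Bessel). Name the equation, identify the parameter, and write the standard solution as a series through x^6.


All three coefficients share the factor 12; dividing through by 12 gives  x^2 y'' + x y' + (x^2 - 4) y = 0.
This matches the Bessel equation x^2 y'' + x y' + (x^2 - nu^2) y = 0 with nu^2 = 4, so nu = 2; the solution bounded at x = 0 is J_2(x).
Frobenius at x = 0: indicial roots ±nu; for r = nu the recurrence k(k + 2nu) c_k = -c_{k-2} gives the standard series J_nu(x) = sum_{k>=0} (-1)^k / (k! (k+nu)!) (x/2)^(2k+nu). Evaluate the first 3 terms:
  k = 0: (-1)^0 / (0! * 2! * 2^2) x^2 = 1/(1*2*4) x^2 = (1/8) x^2
  k = 1: (-1)^1 / (1! * 3! * 2^4) x^4 = -1/(1*6*16) x^4 = (-1/96) x^4
  k = 2: (-1)^2 / (2! * 4! * 2^6) x^6 = 1/(2*24*64) x^6 = (1/3072) x^6
Hence J_2(x) = x^6/3072 - x^4/96 + x^2/8 + ....

J_2(x); series = x^6/3072 - x^4/96 + x^2/8


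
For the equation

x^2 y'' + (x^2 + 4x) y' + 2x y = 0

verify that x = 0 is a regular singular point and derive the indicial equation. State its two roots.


Divide by x^2 to reach normal form y'' + P_1(x) y' + P_2(x) y = 0 with P_1(x) = 1 + 4/x and P_2(x) = 2/x.
x = 0 is a singular point because the y'-coefficient 1 + 4/x has a pole at x = 0 and the y-coefficient 2/x has a pole at x = 0.
It is a regular singular point because x P_1(x) = p(x) = x + 4 and x^2 P_2(x) = q(x) = 2x are polynomials, hence analytic at x = 0.
p(0) = 4,  q(0) = 0.
Indicial equation: r(r-1) + p(0) r + q(0) = 0, i.e. r^2 + (p(0) - 1) r + q(0) = 0, i.e. r^2 + 3 r = 0.
Discriminant: (3)^2 - 4(0) = 9, so r = (-3 ± 3)/2.
Solving: r_1 = 0, r_2 = -3.

indicial: r^2 + 3 r = 0; roots r_1 = 0, r_2 = -3


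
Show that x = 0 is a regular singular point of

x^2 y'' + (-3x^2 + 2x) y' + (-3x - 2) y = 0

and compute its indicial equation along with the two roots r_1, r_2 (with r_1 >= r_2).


Divide by x^2 to reach normal form y'' + P_1(x) y' + P_2(x) y = 0 with P_1(x) = -3 + 2/x and P_2(x) = -3/x - 2/x^2.
x = 0 is a singular point because the y'-coefficient -3 + 2/x has a pole at x = 0 and the y-coefficient -3/x - 2/x^2 has a pole at x = 0.
It is a regular singular point because x P_1(x) = p(x) = 2 - 3x and x^2 P_2(x) = q(x) = -3x - 2 are polynomials, hence analytic at x = 0.
p(0) = 2,  q(0) = -2.
Indicial equation: r(r-1) + p(0) r + q(0) = 0, i.e. r^2 + (p(0) - 1) r + q(0) = 0, i.e. r^2 + 1 r - 2 = 0.
Discriminant: (1)^2 - 4(-2) = 9, so r = (-1 ± 3)/2.
Solving: r_1 = 1, r_2 = -2.

indicial: r^2 + 1 r - 2 = 0; roots r_1 = 1, r_2 = -2


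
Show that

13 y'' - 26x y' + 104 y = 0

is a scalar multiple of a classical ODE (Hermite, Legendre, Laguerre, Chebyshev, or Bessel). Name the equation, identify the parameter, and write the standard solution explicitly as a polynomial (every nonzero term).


All three coefficients share the factor 13; dividing through by 13 gives  y'' - 2x y' + 8 y = 0.
This matches the Hermite equation y'' - 2x y' + 2n y = 0 with 2n = 8, so n = 4; the polynomial solution is H_4(x).
With y = sum_k a_k x^k, matching x^k gives (k+2)(k+1) a_{k+2} = 2(k - n) a_k = 2(k - 4) a_k. The right side vanishes at k = 4, so the series with the parity of 4 terminates at degree 4.
Standard normalization: leading coefficient of H_n is 2^n, so a_4 = 2^4 = 16. Work downward with a_k = (k+1)(k+2) a_{k+2} / (2(k - n)):
  a_2 = (3)(4)(16) / (2(2 - 4)) = 192/(-4) = -48
  a_0 = (1)(2)(-48) / (2(0 - 4)) = -96/(-8) = 12
Hence H_4(x) = 16 x^4 - 48 x^2 + 12.

H_4(x); series = 16 x^4 - 48 x^2 + 12


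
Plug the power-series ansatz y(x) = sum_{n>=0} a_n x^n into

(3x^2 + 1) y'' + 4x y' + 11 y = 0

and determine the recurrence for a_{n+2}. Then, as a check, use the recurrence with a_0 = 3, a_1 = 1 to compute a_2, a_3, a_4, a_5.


Substitute y = sum_n a_n x^n.
(1 + 3 x^2) y'' contributes (n+2)(n+1) a_{n+2} + 3 n(n-1) a_n at x^n.
4 x y'(x) contributes 4 n a_n at x^n.
11 y(x) contributes 11 a_n at x^n.
Matching x^n: (n+2)(n+1) a_{n+2} + (3 n(n-1) + 4 n + 11) a_n = 0.
Thus a_{n+2} = (-3 n(n-1) - 4 n - 11) / ((n+1)(n+2)) * a_n.

Check with a_0 = 3, a_1 = 1 (apply the recurrence for n = 0, 1, 2, 3): a_0 = 3, a_1 = 1, a_2 = -33/2, a_3 = -5/2, a_4 = 275/8, a_5 = 41/8.

a_(n+2) = (-3 n(n-1) - 4 n - 11) / ((n+1)(n+2)) * a_n; check: a_0 = 3, a_1 = 1, a_2 = -33/2, a_3 = -5/2, a_4 = 275/8, a_5 = 41/8


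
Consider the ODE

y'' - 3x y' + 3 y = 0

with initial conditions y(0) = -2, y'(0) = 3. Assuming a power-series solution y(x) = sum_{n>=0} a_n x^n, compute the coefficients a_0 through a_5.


Ansatz: y(x) = sum_{n>=0} a_n x^n, so y'(x) = sum_{n>=1} n a_n x^(n-1) and y''(x) = sum_{n>=2} n(n-1) a_n x^(n-2).
Substitute into P(x) y'' + Q(x) y' + R(x) y = 0 with P(x) = 1, Q(x) = -3x, R(x) = 3, and match powers of x.
Initial conditions: a_0 = -2, a_1 = 3.
Setting the coefficient of each power of x to zero and solving order by order (substituting the coefficients already found):
  x^0: 2 a_2 + 3 a_0 = 0  ->  2 a_2 = -3 a_0 = 6  ->  a_2 = 3
  x^1: 6 a_3 = 0  ->  a_3 = 0
  x^2: 12 a_4 - 3 a_2 = 0  ->  12 a_4 = 3 a_2 = 9  ->  a_4 = 3/4
  x^3: 20 a_5 - 6 a_3 = 0  ->  20 a_5 = 6 a_3 = 0  ->  a_5 = 0
Truncated series: y(x) = -2 + 3 x + 3 x^2 + (3/4) x^4 + O(x^6).

a_0 = -2; a_1 = 3; a_2 = 3; a_3 = 0; a_4 = 3/4; a_5 = 0


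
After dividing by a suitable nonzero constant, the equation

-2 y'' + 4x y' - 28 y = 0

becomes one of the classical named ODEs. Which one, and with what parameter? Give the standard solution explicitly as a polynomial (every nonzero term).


All three coefficients share the factor -2; dividing through by -2 gives  y'' - 2x y' + 14 y = 0.
This matches the Hermite equation y'' - 2x y' + 2n y = 0 with 2n = 14, so n = 7; the polynomial solution is H_7(x).
With y = sum_k a_k x^k, matching x^k gives (k+2)(k+1) a_{k+2} = 2(k - n) a_k = 2(k - 7) a_k. The right side vanishes at k = 7, so the series with the parity of 7 terminates at degree 7.
Standard normalization: leading coefficient of H_n is 2^n, so a_7 = 2^7 = 128. Work downward with a_k = (k+1)(k+2) a_{k+2} / (2(k - n)):
  a_5 = (6)(7)(128) / (2(5 - 7)) = 5376/(-4) = -1344
  a_3 = (4)(5)(-1344) / (2(3 - 7)) = -26880/(-8) = 3360
  a_1 = (2)(3)(3360) / (2(1 - 7)) = 20160/(-12) = -1680
Hence H_7(x) = 128 x^7 - 1344 x^5 + 3360 x^3 - 1680 x.

H_7(x); series = 128 x^7 - 1344 x^5 + 3360 x^3 - 1680 x


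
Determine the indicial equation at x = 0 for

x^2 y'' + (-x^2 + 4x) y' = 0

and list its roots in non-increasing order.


Divide by x^2 to reach normal form y'' + P_1(x) y' + P_2(x) y = 0 with P_1(x) = -1 + 4/x and P_2(x) = 0.
x = 0 is a singular point because the y'-coefficient -1 + 4/x has a pole at x = 0.
It is a regular singular point because x P_1(x) = p(x) = 4 - x and x^2 P_2(x) = q(x) = 0 are polynomials, hence analytic at x = 0.
p(0) = 4,  q(0) = 0.
Indicial equation: r(r-1) + p(0) r + q(0) = 0, i.e. r^2 + (p(0) - 1) r + q(0) = 0, i.e. r^2 + 3 r = 0.
Discriminant: (3)^2 - 4(0) = 9, so r = (-3 ± 3)/2.
Solving: r_1 = 0, r_2 = -3.

indicial: r^2 + 3 r = 0; roots r_1 = 0, r_2 = -3


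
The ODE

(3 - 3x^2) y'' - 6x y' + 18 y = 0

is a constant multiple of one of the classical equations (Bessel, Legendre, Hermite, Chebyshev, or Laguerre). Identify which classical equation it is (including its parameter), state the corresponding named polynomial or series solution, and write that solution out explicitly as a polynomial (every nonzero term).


All three coefficients share the factor 3; dividing through by 3 gives  (1 - x^2) y'' - 2x y' + 6 y = 0.
This matches the Legendre equation (1 - x^2) y'' - 2x y' + n(n+1) y = 0 (note the -2x y' term) with n(n+1) = 6, so n = 2; the polynomial solution is P_2(x).
With y = sum_k a_k x^k, matching x^k gives (k+2)(k+1) a_{k+2} = [k(k+1) - n(n+1)] a_k = (k - 2)(k + 3) a_k. The right side vanishes at k = 2, so the series with the parity of 2 terminates at degree 2.
Standard normalization (P_n(1) = 1): leading coefficient (2n)!/(2^n (n!)^2) = 24/(4*4) = 3/2, so a_2 = 3/2. Work downward with a_k = (k+1)(k+2) a_{k+2} / ((k - 2)(k + 3)):
  a_0 = (1)(2)(3/2) / ((0 - 2)(0 + 3)) = 3/(-6) = -1/2
Hence P_2(x) = 3 x^2/2 - 1/2.

P_2(x); series = 3 x^2/2 - 1/2


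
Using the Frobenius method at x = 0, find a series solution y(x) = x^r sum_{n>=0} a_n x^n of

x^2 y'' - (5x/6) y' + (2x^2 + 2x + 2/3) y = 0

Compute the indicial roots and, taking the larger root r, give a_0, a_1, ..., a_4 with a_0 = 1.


Write in Frobenius form y'' + (p(x)/x) y' + (q(x)/x^2) y = 0:
  p(x) = -5/6,  q(x) = 2x^2 + 2x + 2/3.
Indicial equation: r(r-1) + (-5/6) r + (2/3) = 0 -> roots r_1 = 4/3, r_2 = 1/2.
Take r = r_1 = 4/3. Let y(x) = x^r sum_{n>=0} a_n x^n with a_0 = 1.
Substitute y = x^r sum a_n x^n and match x^{r+n}. The recurrence is
  D(n) a_n + 2 a_{n-1} + 2 a_{n-2} = 0,  where D(n) = (r+n)(r+n-1) + (-5/6)(r+n) + (2/3).
  a_n = [-2 a_{n-1} - 2 a_{n-2}] / D(n).
Since the indicial polynomial factors as (r - r_1)(r - r_2), D(n) = (r_1 + n - r_1)(r_1 + n - r_2) = n(n + 5/6).
Evaluating step by step (a_0 = 1):
  n = 1: D(1) = 1(1 + 5/6) = 11/6; numerator = -2(1) = -2; a_1 = (-2)/(11/6) = -12/11
  n = 2: D(2) = 2(2 + 5/6) = 17/3; numerator = -2(-12/11) - 2(1) = 2/11; a_2 = (2/11)/(17/3) = 6/187
  n = 3: D(3) = 3(3 + 5/6) = 23/2; numerator = -2(6/187) - 2(-12/11) = 36/17; a_3 = (36/17)/(23/2) = 72/391
  n = 4: D(4) = 4(4 + 5/6) = 58/3; numerator = -2(72/391) - 2(6/187) = -1860/4301; a_4 = (-1860/4301)/(58/3) = -2790/124729

r = 4/3; a_0 = 1; a_1 = -12/11; a_2 = 6/187; a_3 = 72/391; a_4 = -2790/124729


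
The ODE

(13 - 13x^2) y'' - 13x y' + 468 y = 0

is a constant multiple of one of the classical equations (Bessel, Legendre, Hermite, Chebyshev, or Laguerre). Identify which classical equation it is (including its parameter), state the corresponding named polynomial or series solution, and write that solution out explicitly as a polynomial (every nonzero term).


All three coefficients share the factor 13; dividing through by 13 gives  (1 - x^2) y'' - x y' + 36 y = 0.
This matches the Chebyshev equation (1 - x^2) y'' - x y' + n^2 y = 0 (note the -x y' term, not -2x y') with n^2 = 36, so n = 6; the polynomial solution is T_6(x).
With y = sum_k a_k x^k, matching x^k gives (k+2)(k+1) a_{k+2} = (k^2 - n^2) a_k = (k - 6)(k + 6) a_k. The right side vanishes at k = 6, so the series with the parity of 6 terminates at degree 6.
Standard normalization: leading coefficient of T_n is 2^(n-1), so a_6 = 2^5 = 32. Work downward with a_k = (k+1)(k+2) a_{k+2} / ((k - 6)(k + 6)):
  a_4 = (5)(6)(32) / ((4 - 6)(4 + 6)) = 960/(-20) = -48
  a_2 = (3)(4)(-48) / ((2 - 6)(2 + 6)) = -576/(-32) = 18
  a_0 = (1)(2)(18) / ((0 - 6)(0 + 6)) = 36/(-36) = -1
Hence T_6(x) = 32 x^6 - 48 x^4 + 18 x^2 - 1.

T_6(x); series = 32 x^6 - 48 x^4 + 18 x^2 - 1


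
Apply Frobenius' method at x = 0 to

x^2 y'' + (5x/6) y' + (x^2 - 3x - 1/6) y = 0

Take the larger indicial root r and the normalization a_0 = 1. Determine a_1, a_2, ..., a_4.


Write in Frobenius form y'' + (p(x)/x) y' + (q(x)/x^2) y = 0:
  p(x) = 5/6,  q(x) = x^2 - 3x - 1/6.
Indicial equation: r(r-1) + (5/6) r + (-1/6) = 0 -> roots r_1 = 1/2, r_2 = -1/3.
Take r = r_1 = 1/2. Let y(x) = x^r sum_{n>=0} a_n x^n with a_0 = 1.
Substitute y = x^r sum a_n x^n and match x^{r+n}. The recurrence is
  D(n) a_n - 3 a_{n-1} + 1 a_{n-2} = 0,  where D(n) = (r+n)(r+n-1) + (5/6)(r+n) + (-1/6).
  a_n = [3 a_{n-1} - 1 a_{n-2}] / D(n).
Since the indicial polynomial factors as (r - r_1)(r - r_2), D(n) = (r_1 + n - r_1)(r_1 + n - r_2) = n(n + 5/6).
Evaluating step by step (a_0 = 1):
  n = 1: D(1) = 1(1 + 5/6) = 11/6; numerator = 3(1) = 3; a_1 = (3)/(11/6) = 18/11
  n = 2: D(2) = 2(2 + 5/6) = 17/3; numerator = 3(18/11) - 1(1) = 43/11; a_2 = (43/11)/(17/3) = 129/187
  n = 3: D(3) = 3(3 + 5/6) = 23/2; numerator = 3(129/187) - 1(18/11) = 81/187; a_3 = (81/187)/(23/2) = 162/4301
  n = 4: D(4) = 4(4 + 5/6) = 58/3; numerator = 3(162/4301) - 1(129/187) = -2481/4301; a_4 = (-2481/4301)/(58/3) = -7443/249458

r = 1/2; a_0 = 1; a_1 = 18/11; a_2 = 129/187; a_3 = 162/4301; a_4 = -7443/249458


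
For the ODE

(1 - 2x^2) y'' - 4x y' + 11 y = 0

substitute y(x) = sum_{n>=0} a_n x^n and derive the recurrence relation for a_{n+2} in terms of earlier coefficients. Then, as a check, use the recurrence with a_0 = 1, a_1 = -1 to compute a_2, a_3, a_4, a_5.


Substitute y = sum_n a_n x^n.
(1 - 2 x^2) y'' contributes (n+2)(n+1) a_{n+2} - 2 n(n-1) a_n at x^n.
-4 x y'(x) contributes -4 n a_n at x^n.
11 y(x) contributes 11 a_n at x^n.
Matching x^n: (n+2)(n+1) a_{n+2} + (-2 n(n-1) - 4 n + 11) a_n = 0.
Thus a_{n+2} = (2 n(n-1) + 4 n - 11) / ((n+1)(n+2)) * a_n.

Check with a_0 = 1, a_1 = -1 (apply the recurrence for n = 0, 1, 2, 3): a_0 = 1, a_1 = -1, a_2 = -11/2, a_3 = 7/6, a_4 = -11/24, a_5 = 91/120.

a_(n+2) = (2 n(n-1) + 4 n - 11) / ((n+1)(n+2)) * a_n; check: a_0 = 1, a_1 = -1, a_2 = -11/2, a_3 = 7/6, a_4 = -11/24, a_5 = 91/120


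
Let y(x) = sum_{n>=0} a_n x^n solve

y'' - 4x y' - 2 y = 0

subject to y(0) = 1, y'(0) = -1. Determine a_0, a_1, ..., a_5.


Ansatz: y(x) = sum_{n>=0} a_n x^n, so y'(x) = sum_{n>=1} n a_n x^(n-1) and y''(x) = sum_{n>=2} n(n-1) a_n x^(n-2).
Substitute into P(x) y'' + Q(x) y' + R(x) y = 0 with P(x) = 1, Q(x) = -4x, R(x) = -2, and match powers of x.
Initial conditions: a_0 = 1, a_1 = -1.
Setting the coefficient of each power of x to zero and solving order by order (substituting the coefficients already found):
  x^0: 2 a_2 - 2 a_0 = 0  ->  2 a_2 = 2 a_0 = 2  ->  a_2 = 1
  x^1: 6 a_3 - 6 a_1 = 0  ->  6 a_3 = 6 a_1 = -6  ->  a_3 = -1
  x^2: 12 a_4 - 10 a_2 = 0  ->  12 a_4 = 10 a_2 = 10  ->  a_4 = 5/6
  x^3: 20 a_5 - 14 a_3 = 0  ->  20 a_5 = 14 a_3 = -14  ->  a_5 = -7/10
Truncated series: y(x) = 1 - x + x^2 - x^3 + (5/6) x^4 - (7/10) x^5 + O(x^6).

a_0 = 1; a_1 = -1; a_2 = 1; a_3 = -1; a_4 = 5/6; a_5 = -7/10


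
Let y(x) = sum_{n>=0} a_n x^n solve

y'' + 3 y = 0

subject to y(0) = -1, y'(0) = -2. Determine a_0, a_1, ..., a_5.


Ansatz: y(x) = sum_{n>=0} a_n x^n, so y'(x) = sum_{n>=1} n a_n x^(n-1) and y''(x) = sum_{n>=2} n(n-1) a_n x^(n-2).
Substitute into P(x) y'' + Q(x) y' + R(x) y = 0 with P(x) = 1, Q(x) = 0, R(x) = 3, and match powers of x.
Initial conditions: a_0 = -1, a_1 = -2.
Setting the coefficient of each power of x to zero and solving order by order (substituting the coefficients already found):
  x^0: 2 a_2 + 3 a_0 = 0  ->  2 a_2 = -3 a_0 = 3  ->  a_2 = 3/2
  x^1: 6 a_3 + 3 a_1 = 0  ->  6 a_3 = -3 a_1 = 6  ->  a_3 = 1
  x^2: 12 a_4 + 3 a_2 = 0  ->  12 a_4 = -3 a_2 = -9/2  ->  a_4 = -3/8
  x^3: 20 a_5 + 3 a_3 = 0  ->  20 a_5 = -3 a_3 = -3  ->  a_5 = -3/20
Truncated series: y(x) = -1 - 2 x + (3/2) x^2 + x^3 - (3/8) x^4 - (3/20) x^5 + O(x^6).

a_0 = -1; a_1 = -2; a_2 = 3/2; a_3 = 1; a_4 = -3/8; a_5 = -3/20


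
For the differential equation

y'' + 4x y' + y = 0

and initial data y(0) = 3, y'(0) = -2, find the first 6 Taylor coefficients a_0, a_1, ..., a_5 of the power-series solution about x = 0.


Ansatz: y(x) = sum_{n>=0} a_n x^n, so y'(x) = sum_{n>=1} n a_n x^(n-1) and y''(x) = sum_{n>=2} n(n-1) a_n x^(n-2).
Substitute into P(x) y'' + Q(x) y' + R(x) y = 0 with P(x) = 1, Q(x) = 4x, R(x) = 1, and match powers of x.
Initial conditions: a_0 = 3, a_1 = -2.
Setting the coefficient of each power of x to zero and solving order by order (substituting the coefficients already found):
  x^0: 2 a_2 + a_0 = 0  ->  2 a_2 = -a_0 = -3  ->  a_2 = -3/2
  x^1: 6 a_3 + 5 a_1 = 0  ->  6 a_3 = -5 a_1 = 10  ->  a_3 = 5/3
  x^2: 12 a_4 + 9 a_2 = 0  ->  12 a_4 = -9 a_2 = 27/2  ->  a_4 = 9/8
  x^3: 20 a_5 + 13 a_3 = 0  ->  20 a_5 = -13 a_3 = -65/3  ->  a_5 = -13/12
Truncated series: y(x) = 3 - 2 x - (3/2) x^2 + (5/3) x^3 + (9/8) x^4 - (13/12) x^5 + O(x^6).

a_0 = 3; a_1 = -2; a_2 = -3/2; a_3 = 5/3; a_4 = 9/8; a_5 = -13/12


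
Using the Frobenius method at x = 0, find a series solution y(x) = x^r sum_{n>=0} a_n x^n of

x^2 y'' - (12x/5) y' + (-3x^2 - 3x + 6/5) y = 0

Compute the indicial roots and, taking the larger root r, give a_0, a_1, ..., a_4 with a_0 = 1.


Write in Frobenius form y'' + (p(x)/x) y' + (q(x)/x^2) y = 0:
  p(x) = -12/5,  q(x) = -3x^2 - 3x + 6/5.
Indicial equation: r(r-1) + (-12/5) r + (6/5) = 0 -> roots r_1 = 3, r_2 = 2/5.
Take r = r_1 = 3. Let y(x) = x^r sum_{n>=0} a_n x^n with a_0 = 1.
Substitute y = x^r sum a_n x^n and match x^{r+n}. The recurrence is
  D(n) a_n - 3 a_{n-1} - 3 a_{n-2} = 0,  where D(n) = (r+n)(r+n-1) + (-12/5)(r+n) + (6/5).
  a_n = [3 a_{n-1} + 3 a_{n-2}] / D(n).
Since the indicial polynomial factors as (r - r_1)(r - r_2), D(n) = (r_1 + n - r_1)(r_1 + n - r_2) = n(n + 13/5).
Evaluating step by step (a_0 = 1):
  n = 1: D(1) = 1(1 + 13/5) = 18/5; numerator = 3(1) = 3; a_1 = (3)/(18/5) = 5/6
  n = 2: D(2) = 2(2 + 13/5) = 46/5; numerator = 3(5/6) + 3(1) = 11/2; a_2 = (11/2)/(46/5) = 55/92
  n = 3: D(3) = 3(3 + 13/5) = 84/5; numerator = 3(55/92) + 3(5/6) = 395/92; a_3 = (395/92)/(84/5) = 1975/7728
  n = 4: D(4) = 4(4 + 13/5) = 132/5; numerator = 3(1975/7728) + 3(55/92) = 6595/2576; a_4 = (6595/2576)/(132/5) = 32975/340032

r = 3; a_0 = 1; a_1 = 5/6; a_2 = 55/92; a_3 = 1975/7728; a_4 = 32975/340032


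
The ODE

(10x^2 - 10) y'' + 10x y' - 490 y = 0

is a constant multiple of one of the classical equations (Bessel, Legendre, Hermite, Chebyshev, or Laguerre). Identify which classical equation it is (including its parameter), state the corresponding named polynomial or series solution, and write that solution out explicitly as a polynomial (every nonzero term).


All three coefficients share the factor -10; dividing through by -10 gives  (1 - x^2) y'' - x y' + 49 y = 0.
This matches the Chebyshev equation (1 - x^2) y'' - x y' + n^2 y = 0 (note the -x y' term, not -2x y') with n^2 = 49, so n = 7; the polynomial solution is T_7(x).
With y = sum_k a_k x^k, matching x^k gives (k+2)(k+1) a_{k+2} = (k^2 - n^2) a_k = (k - 7)(k + 7) a_k. The right side vanishes at k = 7, so the series with the parity of 7 terminates at degree 7.
Standard normalization: leading coefficient of T_n is 2^(n-1), so a_7 = 2^6 = 64. Work downward with a_k = (k+1)(k+2) a_{k+2} / ((k - 7)(k + 7)):
  a_5 = (6)(7)(64) / ((5 - 7)(5 + 7)) = 2688/(-24) = -112
  a_3 = (4)(5)(-112) / ((3 - 7)(3 + 7)) = -2240/(-40) = 56
  a_1 = (2)(3)(56) / ((1 - 7)(1 + 7)) = 336/(-48) = -7
Hence T_7(x) = 64 x^7 - 112 x^5 + 56 x^3 - 7 x.

T_7(x); series = 64 x^7 - 112 x^5 + 56 x^3 - 7 x


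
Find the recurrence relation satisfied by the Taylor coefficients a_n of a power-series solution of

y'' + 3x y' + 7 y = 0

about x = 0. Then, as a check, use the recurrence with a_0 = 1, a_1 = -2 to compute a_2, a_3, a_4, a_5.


Substitute y = sum_n a_n x^n.
y''(x) has coefficient (n+2)(n+1) a_{n+2} at x^n;
3 x y'(x) has coefficient 3 n a_n at x^n (shift);
7 y(x) has coefficient 7 a_n at x^n.
Matching x^n: (n+2)(n+1) a_{n+2} + (3n + 7) a_n = 0.
Thus a_{n+2} = (-3n - 7) / ((n+1)(n+2)) * a_n.

Check with a_0 = 1, a_1 = -2 (apply the recurrence for n = 0, 1, 2, 3): a_0 = 1, a_1 = -2, a_2 = -7/2, a_3 = 10/3, a_4 = 91/24, a_5 = -8/3.

a_(n+2) = (-3n - 7) / ((n+1)(n+2)) * a_n; check: a_0 = 1, a_1 = -2, a_2 = -7/2, a_3 = 10/3, a_4 = 91/24, a_5 = -8/3


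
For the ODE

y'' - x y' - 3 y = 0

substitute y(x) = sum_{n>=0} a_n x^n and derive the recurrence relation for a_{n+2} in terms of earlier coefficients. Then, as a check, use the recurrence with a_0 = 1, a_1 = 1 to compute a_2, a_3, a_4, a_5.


Substitute y = sum_n a_n x^n.
y''(x) has coefficient (n+2)(n+1) a_{n+2} at x^n;
-x y'(x) has coefficient -n a_n at x^n (shift);
-3 y(x) has coefficient -3 a_n at x^n.
Matching x^n: (n+2)(n+1) a_{n+2} + (-n - 3) a_n = 0.
Thus a_{n+2} = (n + 3) / ((n+1)(n+2)) * a_n.

Check with a_0 = 1, a_1 = 1 (apply the recurrence for n = 0, 1, 2, 3): a_0 = 1, a_1 = 1, a_2 = 3/2, a_3 = 2/3, a_4 = 5/8, a_5 = 1/5.

a_(n+2) = (n + 3) / ((n+1)(n+2)) * a_n; check: a_0 = 1, a_1 = 1, a_2 = 3/2, a_3 = 2/3, a_4 = 5/8, a_5 = 1/5


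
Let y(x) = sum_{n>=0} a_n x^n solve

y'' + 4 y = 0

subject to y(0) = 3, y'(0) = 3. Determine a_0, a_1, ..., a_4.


Ansatz: y(x) = sum_{n>=0} a_n x^n, so y'(x) = sum_{n>=1} n a_n x^(n-1) and y''(x) = sum_{n>=2} n(n-1) a_n x^(n-2).
Substitute into P(x) y'' + Q(x) y' + R(x) y = 0 with P(x) = 1, Q(x) = 0, R(x) = 4, and match powers of x.
Initial conditions: a_0 = 3, a_1 = 3.
Setting the coefficient of each power of x to zero and solving order by order (substituting the coefficients already found):
  x^0: 2 a_2 + 4 a_0 = 0  ->  2 a_2 = -4 a_0 = -12  ->  a_2 = -6
  x^1: 6 a_3 + 4 a_1 = 0  ->  6 a_3 = -4 a_1 = -12  ->  a_3 = -2
  x^2: 12 a_4 + 4 a_2 = 0  ->  12 a_4 = -4 a_2 = 24  ->  a_4 = 2
Truncated series: y(x) = 3 + 3 x - 6 x^2 - 2 x^3 + 2 x^4 + O(x^5).

a_0 = 3; a_1 = 3; a_2 = -6; a_3 = -2; a_4 = 2


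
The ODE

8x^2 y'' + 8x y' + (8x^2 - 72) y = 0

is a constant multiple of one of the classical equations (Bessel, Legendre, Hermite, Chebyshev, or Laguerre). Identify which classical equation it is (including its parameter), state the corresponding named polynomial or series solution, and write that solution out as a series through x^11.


All three coefficients share the factor 8; dividing through by 8 gives  x^2 y'' + x y' + (x^2 - 9) y = 0.
This matches the Bessel equation x^2 y'' + x y' + (x^2 - nu^2) y = 0 with nu^2 = 9, so nu = 3; the solution bounded at x = 0 is J_3(x).
Frobenius at x = 0: indicial roots ±nu; for r = nu the recurrence k(k + 2nu) c_k = -c_{k-2} gives the standard series J_nu(x) = sum_{k>=0} (-1)^k / (k! (k+nu)!) (x/2)^(2k+nu). Evaluate the first 5 terms:
  k = 0: (-1)^0 / (0! * 3! * 2^3) x^3 = 1/(1*6*8) x^3 = (1/48) x^3
  k = 1: (-1)^1 / (1! * 4! * 2^5) x^5 = -1/(1*24*32) x^5 = (-1/768) x^5
  k = 2: (-1)^2 / (2! * 5! * 2^7) x^7 = 1/(2*120*128) x^7 = (1/30720) x^7
  k = 3: (-1)^3 / (3! * 6! * 2^9) x^9 = -1/(6*720*512) x^9 = (-1/2211840) x^9
  k = 4: (-1)^4 / (4! * 7! * 2^11) x^11 = 1/(24*5040*2048) x^11 = (1/247726080) x^11
Hence J_3(x) = x^11/247726080 - x^9/2211840 + x^7/30720 - x^5/768 + x^3/48 + ....

J_3(x); series = x^11/247726080 - x^9/2211840 + x^7/30720 - x^5/768 + x^3/48


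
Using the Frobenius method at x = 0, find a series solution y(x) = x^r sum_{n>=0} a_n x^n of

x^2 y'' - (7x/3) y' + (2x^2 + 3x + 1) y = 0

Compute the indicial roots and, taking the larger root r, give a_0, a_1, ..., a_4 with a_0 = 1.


Write in Frobenius form y'' + (p(x)/x) y' + (q(x)/x^2) y = 0:
  p(x) = -7/3,  q(x) = 2x^2 + 3x + 1.
Indicial equation: r(r-1) + (-7/3) r + (1) = 0 -> roots r_1 = 3, r_2 = 1/3.
Take r = r_1 = 3. Let y(x) = x^r sum_{n>=0} a_n x^n with a_0 = 1.
Substitute y = x^r sum a_n x^n and match x^{r+n}. The recurrence is
  D(n) a_n + 3 a_{n-1} + 2 a_{n-2} = 0,  where D(n) = (r+n)(r+n-1) + (-7/3)(r+n) + (1).
  a_n = [-3 a_{n-1} - 2 a_{n-2}] / D(n).
Since the indicial polynomial factors as (r - r_1)(r - r_2), D(n) = (r_1 + n - r_1)(r_1 + n - r_2) = n(n + 8/3).
Evaluating step by step (a_0 = 1):
  n = 1: D(1) = 1(1 + 8/3) = 11/3; numerator = -3(1) = -3; a_1 = (-3)/(11/3) = -9/11
  n = 2: D(2) = 2(2 + 8/3) = 28/3; numerator = -3(-9/11) - 2(1) = 5/11; a_2 = (5/11)/(28/3) = 15/308
  n = 3: D(3) = 3(3 + 8/3) = 17; numerator = -3(15/308) - 2(-9/11) = 459/308; a_3 = (459/308)/(17) = 27/308
  n = 4: D(4) = 4(4 + 8/3) = 80/3; numerator = -3(27/308) - 2(15/308) = -111/308; a_4 = (-111/308)/(80/3) = -333/24640

r = 3; a_0 = 1; a_1 = -9/11; a_2 = 15/308; a_3 = 27/308; a_4 = -333/24640


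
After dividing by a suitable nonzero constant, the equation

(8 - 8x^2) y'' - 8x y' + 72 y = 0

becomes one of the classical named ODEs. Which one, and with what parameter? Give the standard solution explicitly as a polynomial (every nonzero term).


All three coefficients share the factor 8; dividing through by 8 gives  (1 - x^2) y'' - x y' + 9 y = 0.
This matches the Chebyshev equation (1 - x^2) y'' - x y' + n^2 y = 0 (note the -x y' term, not -2x y') with n^2 = 9, so n = 3; the polynomial solution is T_3(x).
With y = sum_k a_k x^k, matching x^k gives (k+2)(k+1) a_{k+2} = (k^2 - n^2) a_k = (k - 3)(k + 3) a_k. The right side vanishes at k = 3, so the series with the parity of 3 terminates at degree 3.
Standard normalization: leading coefficient of T_n is 2^(n-1), so a_3 = 2^2 = 4. Work downward with a_k = (k+1)(k+2) a_{k+2} / ((k - 3)(k + 3)):
  a_1 = (2)(3)(4) / ((1 - 3)(1 + 3)) = 24/(-8) = -3
Hence T_3(x) = 4 x^3 - 3 x.

T_3(x); series = 4 x^3 - 3 x


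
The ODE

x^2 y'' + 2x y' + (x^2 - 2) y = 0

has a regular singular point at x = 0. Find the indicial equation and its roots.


Divide by x^2 to reach normal form y'' + P_1(x) y' + P_2(x) y = 0 with P_1(x) = 2/x and P_2(x) = 1 - 2/x^2.
x = 0 is a singular point because the y'-coefficient 2/x has a pole at x = 0 and the y-coefficient 1 - 2/x^2 has a pole at x = 0.
It is a regular singular point because x P_1(x) = p(x) = 2 and x^2 P_2(x) = q(x) = x^2 - 2 are polynomials, hence analytic at x = 0.
p(0) = 2,  q(0) = -2.
Indicial equation: r(r-1) + p(0) r + q(0) = 0, i.e. r^2 + (p(0) - 1) r + q(0) = 0, i.e. r^2 + 1 r - 2 = 0.
Discriminant: (1)^2 - 4(-2) = 9, so r = (-1 ± 3)/2.
Solving: r_1 = 1, r_2 = -2.

indicial: r^2 + 1 r - 2 = 0; roots r_1 = 1, r_2 = -2


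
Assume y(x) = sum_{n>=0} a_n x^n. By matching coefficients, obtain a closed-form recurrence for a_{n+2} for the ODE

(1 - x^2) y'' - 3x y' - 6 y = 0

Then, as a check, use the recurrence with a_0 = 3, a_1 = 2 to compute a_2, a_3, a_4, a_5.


Substitute y = sum_n a_n x^n.
(1 - 1 x^2) y'' contributes (n+2)(n+1) a_{n+2} - n(n-1) a_n at x^n.
-3 x y'(x) contributes -3 n a_n at x^n.
-6 y(x) contributes -6 a_n at x^n.
Matching x^n: (n+2)(n+1) a_{n+2} + (-n(n-1) - 3 n - 6) a_n = 0.
Thus a_{n+2} = (n(n-1) + 3 n + 6) / ((n+1)(n+2)) * a_n.

Check with a_0 = 3, a_1 = 2 (apply the recurrence for n = 0, 1, 2, 3): a_0 = 3, a_1 = 2, a_2 = 9, a_3 = 3, a_4 = 21/2, a_5 = 63/20.

a_(n+2) = (n(n-1) + 3 n + 6) / ((n+1)(n+2)) * a_n; check: a_0 = 3, a_1 = 2, a_2 = 9, a_3 = 3, a_4 = 21/2, a_5 = 63/20


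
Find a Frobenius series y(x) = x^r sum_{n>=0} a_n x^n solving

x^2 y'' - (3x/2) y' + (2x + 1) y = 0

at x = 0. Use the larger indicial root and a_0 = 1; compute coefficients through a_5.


Write in Frobenius form y'' + (p(x)/x) y' + (q(x)/x^2) y = 0:
  p(x) = -3/2,  q(x) = 2x + 1.
Indicial equation: r(r-1) + (-3/2) r + (1) = 0 -> roots r_1 = 2, r_2 = 1/2.
Take r = r_1 = 2. Let y(x) = x^r sum_{n>=0} a_n x^n with a_0 = 1.
Substitute y = x^r sum a_n x^n and match x^{r+n}. The recurrence is
  D(n) a_n + 2 a_{n-1} = 0,  where D(n) = (r+n)(r+n-1) + (-3/2)(r+n) + (1).
  a_n = -2 / D(n) * a_{n-1}.
Since the indicial polynomial factors as (r - r_1)(r - r_2), D(n) = (r_1 + n - r_1)(r_1 + n - r_2) = n(n + 3/2).
Evaluating step by step (a_0 = 1):
  n = 1: D(1) = 1(1 + 3/2) = 5/2; numerator = -2(1) = -2; a_1 = (-2)/(5/2) = -4/5
  n = 2: D(2) = 2(2 + 3/2) = 7; numerator = -2(-4/5) = 8/5; a_2 = (8/5)/(7) = 8/35
  n = 3: D(3) = 3(3 + 3/2) = 27/2; numerator = -2(8/35) = -16/35; a_3 = (-16/35)/(27/2) = -32/945
  n = 4: D(4) = 4(4 + 3/2) = 22; numerator = -2(-32/945) = 64/945; a_4 = (64/945)/(22) = 32/10395
  n = 5: D(5) = 5(5 + 3/2) = 65/2; numerator = -2(32/10395) = -64/10395; a_5 = (-64/10395)/(65/2) = -128/675675

r = 2; a_0 = 1; a_1 = -4/5; a_2 = 8/35; a_3 = -32/945; a_4 = 32/10395; a_5 = -128/675675


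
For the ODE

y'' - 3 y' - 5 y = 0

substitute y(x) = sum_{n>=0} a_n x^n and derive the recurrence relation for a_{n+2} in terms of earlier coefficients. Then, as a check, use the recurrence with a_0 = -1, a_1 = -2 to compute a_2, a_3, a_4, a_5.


Substitute y = sum_n a_n x^n.
y''(x) has coefficient (n+2)(n+1) a_{n+2} at x^n;
-3 y'(x) has coefficient -3 (n+1) a_{n+1} at x^n;
-5 y(x) has coefficient -5 a_n at x^n.
Matching x^n: (n+2)(n+1) a_{n+2} - 3 (n+1) a_{n+1} - 5 a_n = 0.
Thus a_{n+2} = [3 (n+1) a_{n+1} + 5 a_n] / ((n+1)(n+2)).

Check with a_0 = -1, a_1 = -2 (apply the recurrence for n = 0, 1, 2, 3): a_0 = -1, a_1 = -2, a_2 = -11/2, a_3 = -43/6, a_4 = -23/3, a_5 = -767/120.

a_(n+2) = [3 (n+1) a_(n+1) + 5 a_n] / ((n+1)(n+2)); check: a_0 = -1, a_1 = -2, a_2 = -11/2, a_3 = -43/6, a_4 = -23/3, a_5 = -767/120


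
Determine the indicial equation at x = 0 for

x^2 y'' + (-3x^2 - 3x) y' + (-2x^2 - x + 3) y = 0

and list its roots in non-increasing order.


Divide by x^2 to reach normal form y'' + P_1(x) y' + P_2(x) y = 0 with P_1(x) = -3 - 3/x and P_2(x) = -2 - 1/x + 3/x^2.
x = 0 is a singular point because the y'-coefficient -3 - 3/x has a pole at x = 0 and the y-coefficient -2 - 1/x + 3/x^2 has a pole at x = 0.
It is a regular singular point because x P_1(x) = p(x) = -3x - 3 and x^2 P_2(x) = q(x) = -2x^2 - x + 3 are polynomials, hence analytic at x = 0.
p(0) = -3,  q(0) = 3.
Indicial equation: r(r-1) + p(0) r + q(0) = 0, i.e. r^2 + (p(0) - 1) r + q(0) = 0, i.e. r^2 - 4 r + 3 = 0.
Discriminant: (-4)^2 - 4(3) = 4, so r = (4 ± 2)/2.
Solving: r_1 = 3, r_2 = 1.

indicial: r^2 - 4 r + 3 = 0; roots r_1 = 3, r_2 = 1


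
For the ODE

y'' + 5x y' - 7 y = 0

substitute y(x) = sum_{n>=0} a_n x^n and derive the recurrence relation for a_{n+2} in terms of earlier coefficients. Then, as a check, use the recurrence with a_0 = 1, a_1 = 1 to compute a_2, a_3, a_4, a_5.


Substitute y = sum_n a_n x^n.
y''(x) has coefficient (n+2)(n+1) a_{n+2} at x^n;
5 x y'(x) has coefficient 5 n a_n at x^n (shift);
-7 y(x) has coefficient -7 a_n at x^n.
Matching x^n: (n+2)(n+1) a_{n+2} + (5n - 7) a_n = 0.
Thus a_{n+2} = (-5n + 7) / ((n+1)(n+2)) * a_n.

Check with a_0 = 1, a_1 = 1 (apply the recurrence for n = 0, 1, 2, 3): a_0 = 1, a_1 = 1, a_2 = 7/2, a_3 = 1/3, a_4 = -7/8, a_5 = -2/15.

a_(n+2) = (-5n + 7) / ((n+1)(n+2)) * a_n; check: a_0 = 1, a_1 = 1, a_2 = 7/2, a_3 = 1/3, a_4 = -7/8, a_5 = -2/15


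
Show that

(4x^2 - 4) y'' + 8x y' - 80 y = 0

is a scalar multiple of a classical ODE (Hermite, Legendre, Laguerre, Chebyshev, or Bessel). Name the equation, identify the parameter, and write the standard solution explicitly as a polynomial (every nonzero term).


All three coefficients share the factor -4; dividing through by -4 gives  (1 - x^2) y'' - 2x y' + 20 y = 0.
This matches the Legendre equation (1 - x^2) y'' - 2x y' + n(n+1) y = 0 (note the -2x y' term) with n(n+1) = 20, so n = 4; the polynomial solution is P_4(x).
With y = sum_k a_k x^k, matching x^k gives (k+2)(k+1) a_{k+2} = [k(k+1) - n(n+1)] a_k = (k - 4)(k + 5) a_k. The right side vanishes at k = 4, so the series with the parity of 4 terminates at degree 4.
Standard normalization (P_n(1) = 1): leading coefficient (2n)!/(2^n (n!)^2) = 40320/(16*576) = 35/8, so a_4 = 35/8. Work downward with a_k = (k+1)(k+2) a_{k+2} / ((k - 4)(k + 5)):
  a_2 = (3)(4)(35/8) / ((2 - 4)(2 + 5)) = (105/2)/(-14) = -15/4
  a_0 = (1)(2)(-15/4) / ((0 - 4)(0 + 5)) = (-15/2)/(-20) = 3/8
Hence P_4(x) = 35 x^4/8 - 15 x^2/4 + 3/8.

P_4(x); series = 35 x^4/8 - 15 x^2/4 + 3/8


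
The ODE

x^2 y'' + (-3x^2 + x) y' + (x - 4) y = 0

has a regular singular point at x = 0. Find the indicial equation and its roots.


Divide by x^2 to reach normal form y'' + P_1(x) y' + P_2(x) y = 0 with P_1(x) = -3 + 1/x and P_2(x) = 1/x - 4/x^2.
x = 0 is a singular point because the y'-coefficient -3 + 1/x has a pole at x = 0 and the y-coefficient 1/x - 4/x^2 has a pole at x = 0.
It is a regular singular point because x P_1(x) = p(x) = 1 - 3x and x^2 P_2(x) = q(x) = x - 4 are polynomials, hence analytic at x = 0.
p(0) = 1,  q(0) = -4.
Indicial equation: r(r-1) + p(0) r + q(0) = 0, i.e. r^2 + (p(0) - 1) r + q(0) = 0, i.e. r^2 - 4 = 0.
Discriminant: (0)^2 - 4(-4) = 16, so r = (0 ± 4)/2.
Solving: r_1 = 2, r_2 = -2.

indicial: r^2 - 4 = 0; roots r_1 = 2, r_2 = -2


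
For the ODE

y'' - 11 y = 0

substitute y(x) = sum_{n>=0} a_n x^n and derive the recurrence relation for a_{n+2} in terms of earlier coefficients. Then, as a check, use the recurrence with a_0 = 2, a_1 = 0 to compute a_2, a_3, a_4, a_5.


Substitute y = sum_n a_n x^n into y'' + (const) y = 0.
y''(x) = sum_{n>=0} (n+2)(n+1) a_{n+2} x^n.
The ODE becomes sum_n [(n+2)(n+1) a_{n+2} - 11 a_n] x^n = 0.
Setting each coefficient to zero gives the recurrence:
  (n+2)(n+1) a_{n+2} - 11 a_n = 0,
  a_{n+2} = 11 / ((n+1)(n+2)) a_n.

Check with a_0 = 2, a_1 = 0 (apply the recurrence for n = 0, 1, 2, 3): a_0 = 2, a_1 = 0, a_2 = 11, a_3 = 0, a_4 = 121/12, a_5 = 0.

a_{n+2} = 11/((n+1)(n+2)) * a_n; check: a_0 = 2, a_1 = 0, a_2 = 11, a_3 = 0, a_4 = 121/12, a_5 = 0


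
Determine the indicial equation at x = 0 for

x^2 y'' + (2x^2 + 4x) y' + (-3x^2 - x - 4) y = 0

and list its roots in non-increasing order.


Divide by x^2 to reach normal form y'' + P_1(x) y' + P_2(x) y = 0 with P_1(x) = 2 + 4/x and P_2(x) = -3 - 1/x - 4/x^2.
x = 0 is a singular point because the y'-coefficient 2 + 4/x has a pole at x = 0 and the y-coefficient -3 - 1/x - 4/x^2 has a pole at x = 0.
It is a regular singular point because x P_1(x) = p(x) = 2x + 4 and x^2 P_2(x) = q(x) = -3x^2 - x - 4 are polynomials, hence analytic at x = 0.
p(0) = 4,  q(0) = -4.
Indicial equation: r(r-1) + p(0) r + q(0) = 0, i.e. r^2 + (p(0) - 1) r + q(0) = 0, i.e. r^2 + 3 r - 4 = 0.
Discriminant: (3)^2 - 4(-4) = 25, so r = (-3 ± 5)/2.
Solving: r_1 = 1, r_2 = -4.

indicial: r^2 + 3 r - 4 = 0; roots r_1 = 1, r_2 = -4


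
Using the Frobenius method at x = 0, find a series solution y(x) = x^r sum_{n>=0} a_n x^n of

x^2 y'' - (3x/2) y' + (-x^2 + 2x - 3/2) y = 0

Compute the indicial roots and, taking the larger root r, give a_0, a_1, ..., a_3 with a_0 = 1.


Write in Frobenius form y'' + (p(x)/x) y' + (q(x)/x^2) y = 0:
  p(x) = -3/2,  q(x) = -x^2 + 2x - 3/2.
Indicial equation: r(r-1) + (-3/2) r + (-3/2) = 0 -> roots r_1 = 3, r_2 = -1/2.
Take r = r_1 = 3. Let y(x) = x^r sum_{n>=0} a_n x^n with a_0 = 1.
Substitute y = x^r sum a_n x^n and match x^{r+n}. The recurrence is
  D(n) a_n + 2 a_{n-1} - 1 a_{n-2} = 0,  where D(n) = (r+n)(r+n-1) + (-3/2)(r+n) + (-3/2).
  a_n = [-2 a_{n-1} + 1 a_{n-2}] / D(n).
Since the indicial polynomial factors as (r - r_1)(r - r_2), D(n) = (r_1 + n - r_1)(r_1 + n - r_2) = n(n + 7/2).
Evaluating step by step (a_0 = 1):
  n = 1: D(1) = 1(1 + 7/2) = 9/2; numerator = -2(1) = -2; a_1 = (-2)/(9/2) = -4/9
  n = 2: D(2) = 2(2 + 7/2) = 11; numerator = -2(-4/9) + 1(1) = 17/9; a_2 = (17/9)/(11) = 17/99
  n = 3: D(3) = 3(3 + 7/2) = 39/2; numerator = -2(17/99) + 1(-4/9) = -26/33; a_3 = (-26/33)/(39/2) = -4/99

r = 3; a_0 = 1; a_1 = -4/9; a_2 = 17/99; a_3 = -4/99


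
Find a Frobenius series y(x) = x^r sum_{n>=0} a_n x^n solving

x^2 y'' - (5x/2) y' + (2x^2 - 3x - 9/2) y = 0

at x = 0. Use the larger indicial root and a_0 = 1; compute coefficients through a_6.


Write in Frobenius form y'' + (p(x)/x) y' + (q(x)/x^2) y = 0:
  p(x) = -5/2,  q(x) = 2x^2 - 3x - 9/2.
Indicial equation: r(r-1) + (-5/2) r + (-9/2) = 0 -> roots r_1 = 9/2, r_2 = -1.
Take r = r_1 = 9/2. Let y(x) = x^r sum_{n>=0} a_n x^n with a_0 = 1.
Substitute y = x^r sum a_n x^n and match x^{r+n}. The recurrence is
  D(n) a_n - 3 a_{n-1} + 2 a_{n-2} = 0,  where D(n) = (r+n)(r+n-1) + (-5/2)(r+n) + (-9/2).
  a_n = [3 a_{n-1} - 2 a_{n-2}] / D(n).
Since the indicial polynomial factors as (r - r_1)(r - r_2), D(n) = (r_1 + n - r_1)(r_1 + n - r_2) = n(n + 11/2).
Evaluating step by step (a_0 = 1):
  n = 1: D(1) = 1(1 + 11/2) = 13/2; numerator = 3(1) = 3; a_1 = (3)/(13/2) = 6/13
  n = 2: D(2) = 2(2 + 11/2) = 15; numerator = 3(6/13) - 2(1) = -8/13; a_2 = (-8/13)/(15) = -8/195
  n = 3: D(3) = 3(3 + 11/2) = 51/2; numerator = 3(-8/195) - 2(6/13) = -68/65; a_3 = (-68/65)/(51/2) = -8/195
  n = 4: D(4) = 4(4 + 11/2) = 38; numerator = 3(-8/195) - 2(-8/195) = -8/195; a_4 = (-8/195)/(38) = -4/3705
  n = 5: D(5) = 5(5 + 11/2) = 105/2; numerator = 3(-4/3705) - 2(-8/195) = 292/3705; a_5 = (292/3705)/(105/2) = 584/389025
  n = 6: D(6) = 6(6 + 11/2) = 69; numerator = 3(584/389025) - 2(-4/3705) = 288/43225; a_6 = (288/43225)/(69) = 96/994175

r = 9/2; a_0 = 1; a_1 = 6/13; a_2 = -8/195; a_3 = -8/195; a_4 = -4/3705; a_5 = 584/389025; a_6 = 96/994175


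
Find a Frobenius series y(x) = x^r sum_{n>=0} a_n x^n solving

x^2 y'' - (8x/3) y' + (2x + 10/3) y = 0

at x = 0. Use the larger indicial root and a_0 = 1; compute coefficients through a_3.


Write in Frobenius form y'' + (p(x)/x) y' + (q(x)/x^2) y = 0:
  p(x) = -8/3,  q(x) = 2x + 10/3.
Indicial equation: r(r-1) + (-8/3) r + (10/3) = 0 -> roots r_1 = 2, r_2 = 5/3.
Take r = r_1 = 2. Let y(x) = x^r sum_{n>=0} a_n x^n with a_0 = 1.
Substitute y = x^r sum a_n x^n and match x^{r+n}. The recurrence is
  D(n) a_n + 2 a_{n-1} = 0,  where D(n) = (r+n)(r+n-1) + (-8/3)(r+n) + (10/3).
  a_n = -2 / D(n) * a_{n-1}.
Since the indicial polynomial factors as (r - r_1)(r - r_2), D(n) = (r_1 + n - r_1)(r_1 + n - r_2) = n(n + 1/3).
Evaluating step by step (a_0 = 1):
  n = 1: D(1) = 1(1 + 1/3) = 4/3; numerator = -2(1) = -2; a_1 = (-2)/(4/3) = -3/2
  n = 2: D(2) = 2(2 + 1/3) = 14/3; numerator = -2(-3/2) = 3; a_2 = (3)/(14/3) = 9/14
  n = 3: D(3) = 3(3 + 1/3) = 10; numerator = -2(9/14) = -9/7; a_3 = (-9/7)/(10) = -9/70

r = 2; a_0 = 1; a_1 = -3/2; a_2 = 9/14; a_3 = -9/70


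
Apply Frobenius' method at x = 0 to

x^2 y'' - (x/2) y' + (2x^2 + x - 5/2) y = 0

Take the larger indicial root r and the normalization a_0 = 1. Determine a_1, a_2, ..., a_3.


Write in Frobenius form y'' + (p(x)/x) y' + (q(x)/x^2) y = 0:
  p(x) = -1/2,  q(x) = 2x^2 + x - 5/2.
Indicial equation: r(r-1) + (-1/2) r + (-5/2) = 0 -> roots r_1 = 5/2, r_2 = -1.
Take r = r_1 = 5/2. Let y(x) = x^r sum_{n>=0} a_n x^n with a_0 = 1.
Substitute y = x^r sum a_n x^n and match x^{r+n}. The recurrence is
  D(n) a_n + 1 a_{n-1} + 2 a_{n-2} = 0,  where D(n) = (r+n)(r+n-1) + (-1/2)(r+n) + (-5/2).
  a_n = [-1 a_{n-1} - 2 a_{n-2}] / D(n).
Since the indicial polynomial factors as (r - r_1)(r - r_2), D(n) = (r_1 + n - r_1)(r_1 + n - r_2) = n(n + 7/2).
Evaluating step by step (a_0 = 1):
  n = 1: D(1) = 1(1 + 7/2) = 9/2; numerator = -1(1) = -1; a_1 = (-1)/(9/2) = -2/9
  n = 2: D(2) = 2(2 + 7/2) = 11; numerator = -1(-2/9) - 2(1) = -16/9; a_2 = (-16/9)/(11) = -16/99
  n = 3: D(3) = 3(3 + 7/2) = 39/2; numerator = -1(-16/99) - 2(-2/9) = 20/33; a_3 = (20/33)/(39/2) = 40/1287

r = 5/2; a_0 = 1; a_1 = -2/9; a_2 = -16/99; a_3 = 40/1287


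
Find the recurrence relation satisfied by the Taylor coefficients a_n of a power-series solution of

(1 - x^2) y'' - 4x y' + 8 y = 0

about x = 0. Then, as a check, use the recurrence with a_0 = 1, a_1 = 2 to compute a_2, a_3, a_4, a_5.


Substitute y = sum_n a_n x^n.
(1 - 1 x^2) y'' contributes (n+2)(n+1) a_{n+2} - n(n-1) a_n at x^n.
-4 x y'(x) contributes -4 n a_n at x^n.
8 y(x) contributes 8 a_n at x^n.
Matching x^n: (n+2)(n+1) a_{n+2} + (-n(n-1) - 4 n + 8) a_n = 0.
Thus a_{n+2} = (n(n-1) + 4 n - 8) / ((n+1)(n+2)) * a_n.

Check with a_0 = 1, a_1 = 2 (apply the recurrence for n = 0, 1, 2, 3): a_0 = 1, a_1 = 2, a_2 = -4, a_3 = -4/3, a_4 = -2/3, a_5 = -2/3.

a_(n+2) = (n(n-1) + 4 n - 8) / ((n+1)(n+2)) * a_n; check: a_0 = 1, a_1 = 2, a_2 = -4, a_3 = -4/3, a_4 = -2/3, a_5 = -2/3


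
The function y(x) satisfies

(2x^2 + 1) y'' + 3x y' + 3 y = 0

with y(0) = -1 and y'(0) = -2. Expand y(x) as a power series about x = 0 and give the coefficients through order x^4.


Ansatz: y(x) = sum_{n>=0} a_n x^n, so y'(x) = sum_{n>=1} n a_n x^(n-1) and y''(x) = sum_{n>=2} n(n-1) a_n x^(n-2).
Substitute into P(x) y'' + Q(x) y' + R(x) y = 0 with P(x) = 2x^2 + 1, Q(x) = 3x, R(x) = 3, and match powers of x.
Initial conditions: a_0 = -1, a_1 = -2.
Setting the coefficient of each power of x to zero and solving order by order (substituting the coefficients already found):
  x^0: 2 a_2 + 3 a_0 = 0  ->  2 a_2 = -3 a_0 = 3  ->  a_2 = 3/2
  x^1: 6 a_3 + 6 a_1 = 0  ->  6 a_3 = -6 a_1 = 12  ->  a_3 = 2
  x^2: 12 a_4 + 13 a_2 = 0  ->  12 a_4 = -13 a_2 = -39/2  ->  a_4 = -13/8
Truncated series: y(x) = -1 - 2 x + (3/2) x^2 + 2 x^3 - (13/8) x^4 + O(x^5).

a_0 = -1; a_1 = -2; a_2 = 3/2; a_3 = 2; a_4 = -13/8
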